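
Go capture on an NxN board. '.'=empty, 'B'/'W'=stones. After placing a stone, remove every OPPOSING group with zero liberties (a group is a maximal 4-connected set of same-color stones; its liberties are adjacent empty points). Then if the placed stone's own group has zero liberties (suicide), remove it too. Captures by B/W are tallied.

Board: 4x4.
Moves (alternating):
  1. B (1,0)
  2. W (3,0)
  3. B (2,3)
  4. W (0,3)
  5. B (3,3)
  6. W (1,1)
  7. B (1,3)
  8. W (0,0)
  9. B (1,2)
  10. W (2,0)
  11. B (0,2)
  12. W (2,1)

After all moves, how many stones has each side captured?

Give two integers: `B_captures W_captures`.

Answer: 1 1

Derivation:
Move 1: B@(1,0) -> caps B=0 W=0
Move 2: W@(3,0) -> caps B=0 W=0
Move 3: B@(2,3) -> caps B=0 W=0
Move 4: W@(0,3) -> caps B=0 W=0
Move 5: B@(3,3) -> caps B=0 W=0
Move 6: W@(1,1) -> caps B=0 W=0
Move 7: B@(1,3) -> caps B=0 W=0
Move 8: W@(0,0) -> caps B=0 W=0
Move 9: B@(1,2) -> caps B=0 W=0
Move 10: W@(2,0) -> caps B=0 W=1
Move 11: B@(0,2) -> caps B=1 W=1
Move 12: W@(2,1) -> caps B=1 W=1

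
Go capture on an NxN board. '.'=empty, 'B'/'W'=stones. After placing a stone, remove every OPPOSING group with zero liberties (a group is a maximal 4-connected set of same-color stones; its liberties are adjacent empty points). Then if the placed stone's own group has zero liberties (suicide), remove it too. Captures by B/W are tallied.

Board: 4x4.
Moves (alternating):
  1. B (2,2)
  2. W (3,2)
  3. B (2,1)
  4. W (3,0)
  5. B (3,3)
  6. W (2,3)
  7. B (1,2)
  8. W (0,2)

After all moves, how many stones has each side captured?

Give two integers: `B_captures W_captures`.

Move 1: B@(2,2) -> caps B=0 W=0
Move 2: W@(3,2) -> caps B=0 W=0
Move 3: B@(2,1) -> caps B=0 W=0
Move 4: W@(3,0) -> caps B=0 W=0
Move 5: B@(3,3) -> caps B=0 W=0
Move 6: W@(2,3) -> caps B=0 W=1
Move 7: B@(1,2) -> caps B=0 W=1
Move 8: W@(0,2) -> caps B=0 W=1

Answer: 0 1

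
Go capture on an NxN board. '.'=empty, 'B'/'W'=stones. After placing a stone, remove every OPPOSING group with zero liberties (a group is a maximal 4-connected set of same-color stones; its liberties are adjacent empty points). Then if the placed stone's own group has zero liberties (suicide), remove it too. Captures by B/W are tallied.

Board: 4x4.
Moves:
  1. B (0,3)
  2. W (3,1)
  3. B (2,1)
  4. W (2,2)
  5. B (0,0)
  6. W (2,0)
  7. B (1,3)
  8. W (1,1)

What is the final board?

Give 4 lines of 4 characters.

Move 1: B@(0,3) -> caps B=0 W=0
Move 2: W@(3,1) -> caps B=0 W=0
Move 3: B@(2,1) -> caps B=0 W=0
Move 4: W@(2,2) -> caps B=0 W=0
Move 5: B@(0,0) -> caps B=0 W=0
Move 6: W@(2,0) -> caps B=0 W=0
Move 7: B@(1,3) -> caps B=0 W=0
Move 8: W@(1,1) -> caps B=0 W=1

Answer: B..B
.W.B
W.W.
.W..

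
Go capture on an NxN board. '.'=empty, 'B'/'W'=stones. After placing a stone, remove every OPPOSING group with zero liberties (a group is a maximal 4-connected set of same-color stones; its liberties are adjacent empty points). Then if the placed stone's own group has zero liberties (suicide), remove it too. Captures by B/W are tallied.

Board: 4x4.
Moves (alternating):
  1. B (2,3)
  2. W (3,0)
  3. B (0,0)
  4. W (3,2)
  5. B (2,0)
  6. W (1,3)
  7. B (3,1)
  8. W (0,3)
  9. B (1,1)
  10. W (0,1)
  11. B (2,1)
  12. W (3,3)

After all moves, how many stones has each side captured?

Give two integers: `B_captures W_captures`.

Answer: 1 0

Derivation:
Move 1: B@(2,3) -> caps B=0 W=0
Move 2: W@(3,0) -> caps B=0 W=0
Move 3: B@(0,0) -> caps B=0 W=0
Move 4: W@(3,2) -> caps B=0 W=0
Move 5: B@(2,0) -> caps B=0 W=0
Move 6: W@(1,3) -> caps B=0 W=0
Move 7: B@(3,1) -> caps B=1 W=0
Move 8: W@(0,3) -> caps B=1 W=0
Move 9: B@(1,1) -> caps B=1 W=0
Move 10: W@(0,1) -> caps B=1 W=0
Move 11: B@(2,1) -> caps B=1 W=0
Move 12: W@(3,3) -> caps B=1 W=0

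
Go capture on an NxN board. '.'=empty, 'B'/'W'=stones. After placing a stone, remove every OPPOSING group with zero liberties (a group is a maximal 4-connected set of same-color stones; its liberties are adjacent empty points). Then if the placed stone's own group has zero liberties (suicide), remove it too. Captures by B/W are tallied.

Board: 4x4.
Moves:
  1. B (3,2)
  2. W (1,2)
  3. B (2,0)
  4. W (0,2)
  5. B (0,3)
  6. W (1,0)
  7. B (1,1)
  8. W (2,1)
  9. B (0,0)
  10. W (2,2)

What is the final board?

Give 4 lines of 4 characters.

Answer: B.WB
.BW.
BWW.
..B.

Derivation:
Move 1: B@(3,2) -> caps B=0 W=0
Move 2: W@(1,2) -> caps B=0 W=0
Move 3: B@(2,0) -> caps B=0 W=0
Move 4: W@(0,2) -> caps B=0 W=0
Move 5: B@(0,3) -> caps B=0 W=0
Move 6: W@(1,0) -> caps B=0 W=0
Move 7: B@(1,1) -> caps B=0 W=0
Move 8: W@(2,1) -> caps B=0 W=0
Move 9: B@(0,0) -> caps B=1 W=0
Move 10: W@(2,2) -> caps B=1 W=0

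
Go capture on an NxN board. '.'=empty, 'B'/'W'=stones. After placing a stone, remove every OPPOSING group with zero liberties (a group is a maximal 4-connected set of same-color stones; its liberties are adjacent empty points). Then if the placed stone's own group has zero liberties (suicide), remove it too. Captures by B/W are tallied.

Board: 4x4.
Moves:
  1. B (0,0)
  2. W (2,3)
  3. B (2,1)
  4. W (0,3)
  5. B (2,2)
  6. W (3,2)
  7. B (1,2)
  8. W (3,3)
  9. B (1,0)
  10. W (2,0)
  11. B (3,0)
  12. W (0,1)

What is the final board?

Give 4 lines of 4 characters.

Move 1: B@(0,0) -> caps B=0 W=0
Move 2: W@(2,3) -> caps B=0 W=0
Move 3: B@(2,1) -> caps B=0 W=0
Move 4: W@(0,3) -> caps B=0 W=0
Move 5: B@(2,2) -> caps B=0 W=0
Move 6: W@(3,2) -> caps B=0 W=0
Move 7: B@(1,2) -> caps B=0 W=0
Move 8: W@(3,3) -> caps B=0 W=0
Move 9: B@(1,0) -> caps B=0 W=0
Move 10: W@(2,0) -> caps B=0 W=0
Move 11: B@(3,0) -> caps B=1 W=0
Move 12: W@(0,1) -> caps B=1 W=0

Answer: BW.W
B.B.
.BBW
B.WW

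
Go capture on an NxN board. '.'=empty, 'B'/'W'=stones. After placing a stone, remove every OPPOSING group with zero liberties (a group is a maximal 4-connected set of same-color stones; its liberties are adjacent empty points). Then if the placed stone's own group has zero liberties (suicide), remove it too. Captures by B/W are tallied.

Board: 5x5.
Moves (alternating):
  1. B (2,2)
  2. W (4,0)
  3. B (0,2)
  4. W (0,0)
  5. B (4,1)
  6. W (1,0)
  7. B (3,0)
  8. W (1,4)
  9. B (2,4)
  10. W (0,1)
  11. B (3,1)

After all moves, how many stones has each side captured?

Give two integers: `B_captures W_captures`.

Move 1: B@(2,2) -> caps B=0 W=0
Move 2: W@(4,0) -> caps B=0 W=0
Move 3: B@(0,2) -> caps B=0 W=0
Move 4: W@(0,0) -> caps B=0 W=0
Move 5: B@(4,1) -> caps B=0 W=0
Move 6: W@(1,0) -> caps B=0 W=0
Move 7: B@(3,0) -> caps B=1 W=0
Move 8: W@(1,4) -> caps B=1 W=0
Move 9: B@(2,4) -> caps B=1 W=0
Move 10: W@(0,1) -> caps B=1 W=0
Move 11: B@(3,1) -> caps B=1 W=0

Answer: 1 0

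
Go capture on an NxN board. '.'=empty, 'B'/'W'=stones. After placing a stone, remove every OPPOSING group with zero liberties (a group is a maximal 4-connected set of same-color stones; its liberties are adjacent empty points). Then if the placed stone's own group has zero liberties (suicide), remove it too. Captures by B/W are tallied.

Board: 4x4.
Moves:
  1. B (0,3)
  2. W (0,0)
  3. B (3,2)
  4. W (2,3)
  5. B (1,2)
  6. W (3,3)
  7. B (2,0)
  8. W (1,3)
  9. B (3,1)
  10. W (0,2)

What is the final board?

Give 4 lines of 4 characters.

Answer: W.W.
..BW
B..W
.BBW

Derivation:
Move 1: B@(0,3) -> caps B=0 W=0
Move 2: W@(0,0) -> caps B=0 W=0
Move 3: B@(3,2) -> caps B=0 W=0
Move 4: W@(2,3) -> caps B=0 W=0
Move 5: B@(1,2) -> caps B=0 W=0
Move 6: W@(3,3) -> caps B=0 W=0
Move 7: B@(2,0) -> caps B=0 W=0
Move 8: W@(1,3) -> caps B=0 W=0
Move 9: B@(3,1) -> caps B=0 W=0
Move 10: W@(0,2) -> caps B=0 W=1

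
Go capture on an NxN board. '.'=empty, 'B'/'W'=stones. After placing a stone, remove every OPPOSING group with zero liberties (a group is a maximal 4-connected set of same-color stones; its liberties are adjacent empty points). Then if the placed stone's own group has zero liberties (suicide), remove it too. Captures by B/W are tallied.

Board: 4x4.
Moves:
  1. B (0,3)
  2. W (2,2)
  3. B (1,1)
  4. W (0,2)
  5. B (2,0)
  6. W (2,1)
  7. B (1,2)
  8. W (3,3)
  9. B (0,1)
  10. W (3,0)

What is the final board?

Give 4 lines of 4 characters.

Answer: .B.B
.BB.
BWW.
W..W

Derivation:
Move 1: B@(0,3) -> caps B=0 W=0
Move 2: W@(2,2) -> caps B=0 W=0
Move 3: B@(1,1) -> caps B=0 W=0
Move 4: W@(0,2) -> caps B=0 W=0
Move 5: B@(2,0) -> caps B=0 W=0
Move 6: W@(2,1) -> caps B=0 W=0
Move 7: B@(1,2) -> caps B=0 W=0
Move 8: W@(3,3) -> caps B=0 W=0
Move 9: B@(0,1) -> caps B=1 W=0
Move 10: W@(3,0) -> caps B=1 W=0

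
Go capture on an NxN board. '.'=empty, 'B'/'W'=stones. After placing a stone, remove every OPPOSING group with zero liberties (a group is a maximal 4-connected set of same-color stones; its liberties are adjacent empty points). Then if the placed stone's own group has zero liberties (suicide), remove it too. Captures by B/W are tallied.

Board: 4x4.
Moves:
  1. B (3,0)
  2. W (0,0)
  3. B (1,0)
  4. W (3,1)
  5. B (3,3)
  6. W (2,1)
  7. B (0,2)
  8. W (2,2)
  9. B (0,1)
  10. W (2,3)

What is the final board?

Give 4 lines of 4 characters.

Answer: .BB.
B...
.WWW
BW.B

Derivation:
Move 1: B@(3,0) -> caps B=0 W=0
Move 2: W@(0,0) -> caps B=0 W=0
Move 3: B@(1,0) -> caps B=0 W=0
Move 4: W@(3,1) -> caps B=0 W=0
Move 5: B@(3,3) -> caps B=0 W=0
Move 6: W@(2,1) -> caps B=0 W=0
Move 7: B@(0,2) -> caps B=0 W=0
Move 8: W@(2,2) -> caps B=0 W=0
Move 9: B@(0,1) -> caps B=1 W=0
Move 10: W@(2,3) -> caps B=1 W=0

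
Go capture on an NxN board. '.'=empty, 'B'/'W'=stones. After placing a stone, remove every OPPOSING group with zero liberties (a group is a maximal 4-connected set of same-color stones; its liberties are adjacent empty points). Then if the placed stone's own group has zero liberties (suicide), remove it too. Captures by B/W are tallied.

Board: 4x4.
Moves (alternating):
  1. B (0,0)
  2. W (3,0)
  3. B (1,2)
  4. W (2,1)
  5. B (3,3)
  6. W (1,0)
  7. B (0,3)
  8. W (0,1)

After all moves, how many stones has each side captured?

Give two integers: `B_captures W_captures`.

Move 1: B@(0,0) -> caps B=0 W=0
Move 2: W@(3,0) -> caps B=0 W=0
Move 3: B@(1,2) -> caps B=0 W=0
Move 4: W@(2,1) -> caps B=0 W=0
Move 5: B@(3,3) -> caps B=0 W=0
Move 6: W@(1,0) -> caps B=0 W=0
Move 7: B@(0,3) -> caps B=0 W=0
Move 8: W@(0,1) -> caps B=0 W=1

Answer: 0 1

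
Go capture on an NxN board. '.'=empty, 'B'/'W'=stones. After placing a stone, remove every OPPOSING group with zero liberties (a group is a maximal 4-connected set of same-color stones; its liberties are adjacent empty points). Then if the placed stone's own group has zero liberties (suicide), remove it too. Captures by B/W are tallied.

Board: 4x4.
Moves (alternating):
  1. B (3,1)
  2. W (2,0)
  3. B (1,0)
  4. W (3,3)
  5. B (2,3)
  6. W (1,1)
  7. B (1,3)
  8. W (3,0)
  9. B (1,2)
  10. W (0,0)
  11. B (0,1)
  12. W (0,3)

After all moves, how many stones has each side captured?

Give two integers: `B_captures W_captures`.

Answer: 0 1

Derivation:
Move 1: B@(3,1) -> caps B=0 W=0
Move 2: W@(2,0) -> caps B=0 W=0
Move 3: B@(1,0) -> caps B=0 W=0
Move 4: W@(3,3) -> caps B=0 W=0
Move 5: B@(2,3) -> caps B=0 W=0
Move 6: W@(1,1) -> caps B=0 W=0
Move 7: B@(1,3) -> caps B=0 W=0
Move 8: W@(3,0) -> caps B=0 W=0
Move 9: B@(1,2) -> caps B=0 W=0
Move 10: W@(0,0) -> caps B=0 W=1
Move 11: B@(0,1) -> caps B=0 W=1
Move 12: W@(0,3) -> caps B=0 W=1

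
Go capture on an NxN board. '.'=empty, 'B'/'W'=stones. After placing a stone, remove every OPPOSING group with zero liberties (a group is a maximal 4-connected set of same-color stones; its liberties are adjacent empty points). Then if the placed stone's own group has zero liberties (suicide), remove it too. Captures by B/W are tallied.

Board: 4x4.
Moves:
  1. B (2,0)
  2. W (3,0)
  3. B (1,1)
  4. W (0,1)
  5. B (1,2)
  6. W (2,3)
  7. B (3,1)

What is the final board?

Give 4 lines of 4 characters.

Move 1: B@(2,0) -> caps B=0 W=0
Move 2: W@(3,0) -> caps B=0 W=0
Move 3: B@(1,1) -> caps B=0 W=0
Move 4: W@(0,1) -> caps B=0 W=0
Move 5: B@(1,2) -> caps B=0 W=0
Move 6: W@(2,3) -> caps B=0 W=0
Move 7: B@(3,1) -> caps B=1 W=0

Answer: .W..
.BB.
B..W
.B..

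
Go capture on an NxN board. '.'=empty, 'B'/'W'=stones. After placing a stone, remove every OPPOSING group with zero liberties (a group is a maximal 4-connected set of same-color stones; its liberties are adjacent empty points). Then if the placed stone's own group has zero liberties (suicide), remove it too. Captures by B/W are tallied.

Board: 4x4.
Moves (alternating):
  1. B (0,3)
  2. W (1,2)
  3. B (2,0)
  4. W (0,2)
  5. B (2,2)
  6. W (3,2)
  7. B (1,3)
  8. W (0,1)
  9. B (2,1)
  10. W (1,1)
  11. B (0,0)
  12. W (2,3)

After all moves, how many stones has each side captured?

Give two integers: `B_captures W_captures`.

Answer: 0 2

Derivation:
Move 1: B@(0,3) -> caps B=0 W=0
Move 2: W@(1,2) -> caps B=0 W=0
Move 3: B@(2,0) -> caps B=0 W=0
Move 4: W@(0,2) -> caps B=0 W=0
Move 5: B@(2,2) -> caps B=0 W=0
Move 6: W@(3,2) -> caps B=0 W=0
Move 7: B@(1,3) -> caps B=0 W=0
Move 8: W@(0,1) -> caps B=0 W=0
Move 9: B@(2,1) -> caps B=0 W=0
Move 10: W@(1,1) -> caps B=0 W=0
Move 11: B@(0,0) -> caps B=0 W=0
Move 12: W@(2,3) -> caps B=0 W=2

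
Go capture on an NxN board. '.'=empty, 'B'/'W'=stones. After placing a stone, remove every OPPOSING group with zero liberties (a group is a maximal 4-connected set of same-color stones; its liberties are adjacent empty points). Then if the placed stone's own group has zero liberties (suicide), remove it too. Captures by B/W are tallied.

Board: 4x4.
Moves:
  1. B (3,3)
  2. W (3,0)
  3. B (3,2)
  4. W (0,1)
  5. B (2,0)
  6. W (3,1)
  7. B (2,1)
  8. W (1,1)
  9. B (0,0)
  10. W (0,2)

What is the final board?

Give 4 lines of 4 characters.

Move 1: B@(3,3) -> caps B=0 W=0
Move 2: W@(3,0) -> caps B=0 W=0
Move 3: B@(3,2) -> caps B=0 W=0
Move 4: W@(0,1) -> caps B=0 W=0
Move 5: B@(2,0) -> caps B=0 W=0
Move 6: W@(3,1) -> caps B=0 W=0
Move 7: B@(2,1) -> caps B=2 W=0
Move 8: W@(1,1) -> caps B=2 W=0
Move 9: B@(0,0) -> caps B=2 W=0
Move 10: W@(0,2) -> caps B=2 W=0

Answer: BWW.
.W..
BB..
..BB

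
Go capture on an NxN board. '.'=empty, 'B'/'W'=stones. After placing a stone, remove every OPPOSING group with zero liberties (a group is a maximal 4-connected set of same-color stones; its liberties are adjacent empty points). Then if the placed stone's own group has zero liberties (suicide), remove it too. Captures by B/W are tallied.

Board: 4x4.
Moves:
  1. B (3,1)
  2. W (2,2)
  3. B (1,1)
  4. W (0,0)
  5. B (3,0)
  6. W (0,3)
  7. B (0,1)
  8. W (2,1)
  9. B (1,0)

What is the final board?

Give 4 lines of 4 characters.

Move 1: B@(3,1) -> caps B=0 W=0
Move 2: W@(2,2) -> caps B=0 W=0
Move 3: B@(1,1) -> caps B=0 W=0
Move 4: W@(0,0) -> caps B=0 W=0
Move 5: B@(3,0) -> caps B=0 W=0
Move 6: W@(0,3) -> caps B=0 W=0
Move 7: B@(0,1) -> caps B=0 W=0
Move 8: W@(2,1) -> caps B=0 W=0
Move 9: B@(1,0) -> caps B=1 W=0

Answer: .B.W
BB..
.WW.
BB..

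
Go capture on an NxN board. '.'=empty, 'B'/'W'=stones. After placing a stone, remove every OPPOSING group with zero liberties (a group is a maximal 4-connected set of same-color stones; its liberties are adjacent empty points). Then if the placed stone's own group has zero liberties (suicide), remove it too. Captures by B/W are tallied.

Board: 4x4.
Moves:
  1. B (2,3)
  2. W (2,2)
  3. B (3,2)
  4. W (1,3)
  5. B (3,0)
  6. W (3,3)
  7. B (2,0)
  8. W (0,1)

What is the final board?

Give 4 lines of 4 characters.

Answer: .W..
...W
B.W.
B.BW

Derivation:
Move 1: B@(2,3) -> caps B=0 W=0
Move 2: W@(2,2) -> caps B=0 W=0
Move 3: B@(3,2) -> caps B=0 W=0
Move 4: W@(1,3) -> caps B=0 W=0
Move 5: B@(3,0) -> caps B=0 W=0
Move 6: W@(3,3) -> caps B=0 W=1
Move 7: B@(2,0) -> caps B=0 W=1
Move 8: W@(0,1) -> caps B=0 W=1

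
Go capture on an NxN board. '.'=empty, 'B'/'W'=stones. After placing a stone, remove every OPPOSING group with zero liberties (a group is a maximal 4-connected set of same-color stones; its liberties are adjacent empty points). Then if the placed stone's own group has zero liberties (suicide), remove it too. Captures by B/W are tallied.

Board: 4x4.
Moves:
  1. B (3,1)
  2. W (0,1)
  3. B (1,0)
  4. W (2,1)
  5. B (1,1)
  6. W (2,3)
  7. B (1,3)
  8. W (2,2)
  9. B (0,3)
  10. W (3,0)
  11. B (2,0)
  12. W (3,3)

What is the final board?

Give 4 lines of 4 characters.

Move 1: B@(3,1) -> caps B=0 W=0
Move 2: W@(0,1) -> caps B=0 W=0
Move 3: B@(1,0) -> caps B=0 W=0
Move 4: W@(2,1) -> caps B=0 W=0
Move 5: B@(1,1) -> caps B=0 W=0
Move 6: W@(2,3) -> caps B=0 W=0
Move 7: B@(1,3) -> caps B=0 W=0
Move 8: W@(2,2) -> caps B=0 W=0
Move 9: B@(0,3) -> caps B=0 W=0
Move 10: W@(3,0) -> caps B=0 W=0
Move 11: B@(2,0) -> caps B=1 W=0
Move 12: W@(3,3) -> caps B=1 W=0

Answer: .W.B
BB.B
BWWW
.B.W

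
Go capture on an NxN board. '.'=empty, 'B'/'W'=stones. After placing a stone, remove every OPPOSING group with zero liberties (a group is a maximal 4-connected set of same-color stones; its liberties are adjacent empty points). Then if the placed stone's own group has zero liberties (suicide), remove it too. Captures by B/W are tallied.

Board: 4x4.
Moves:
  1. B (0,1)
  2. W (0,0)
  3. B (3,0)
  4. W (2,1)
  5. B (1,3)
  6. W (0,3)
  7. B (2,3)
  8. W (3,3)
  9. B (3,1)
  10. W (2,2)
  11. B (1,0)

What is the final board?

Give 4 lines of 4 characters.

Answer: .B.W
B..B
.WWB
BB.W

Derivation:
Move 1: B@(0,1) -> caps B=0 W=0
Move 2: W@(0,0) -> caps B=0 W=0
Move 3: B@(3,0) -> caps B=0 W=0
Move 4: W@(2,1) -> caps B=0 W=0
Move 5: B@(1,3) -> caps B=0 W=0
Move 6: W@(0,3) -> caps B=0 W=0
Move 7: B@(2,3) -> caps B=0 W=0
Move 8: W@(3,3) -> caps B=0 W=0
Move 9: B@(3,1) -> caps B=0 W=0
Move 10: W@(2,2) -> caps B=0 W=0
Move 11: B@(1,0) -> caps B=1 W=0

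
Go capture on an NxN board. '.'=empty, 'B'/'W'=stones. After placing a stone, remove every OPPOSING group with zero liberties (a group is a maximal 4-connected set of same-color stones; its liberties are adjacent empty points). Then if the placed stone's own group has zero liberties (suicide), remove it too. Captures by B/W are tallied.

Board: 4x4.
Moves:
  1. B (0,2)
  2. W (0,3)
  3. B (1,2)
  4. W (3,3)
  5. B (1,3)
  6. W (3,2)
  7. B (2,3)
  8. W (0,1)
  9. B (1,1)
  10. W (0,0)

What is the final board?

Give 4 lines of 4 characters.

Answer: WWB.
.BBB
...B
..WW

Derivation:
Move 1: B@(0,2) -> caps B=0 W=0
Move 2: W@(0,3) -> caps B=0 W=0
Move 3: B@(1,2) -> caps B=0 W=0
Move 4: W@(3,3) -> caps B=0 W=0
Move 5: B@(1,3) -> caps B=1 W=0
Move 6: W@(3,2) -> caps B=1 W=0
Move 7: B@(2,3) -> caps B=1 W=0
Move 8: W@(0,1) -> caps B=1 W=0
Move 9: B@(1,1) -> caps B=1 W=0
Move 10: W@(0,0) -> caps B=1 W=0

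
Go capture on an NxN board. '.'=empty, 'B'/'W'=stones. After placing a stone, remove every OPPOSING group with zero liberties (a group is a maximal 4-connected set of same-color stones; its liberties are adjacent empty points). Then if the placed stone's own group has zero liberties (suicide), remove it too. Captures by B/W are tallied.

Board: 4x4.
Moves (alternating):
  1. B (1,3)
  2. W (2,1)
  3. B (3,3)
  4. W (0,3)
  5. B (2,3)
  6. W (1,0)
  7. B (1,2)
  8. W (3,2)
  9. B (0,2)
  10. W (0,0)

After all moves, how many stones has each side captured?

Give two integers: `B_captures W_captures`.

Answer: 1 0

Derivation:
Move 1: B@(1,3) -> caps B=0 W=0
Move 2: W@(2,1) -> caps B=0 W=0
Move 3: B@(3,3) -> caps B=0 W=0
Move 4: W@(0,3) -> caps B=0 W=0
Move 5: B@(2,3) -> caps B=0 W=0
Move 6: W@(1,0) -> caps B=0 W=0
Move 7: B@(1,2) -> caps B=0 W=0
Move 8: W@(3,2) -> caps B=0 W=0
Move 9: B@(0,2) -> caps B=1 W=0
Move 10: W@(0,0) -> caps B=1 W=0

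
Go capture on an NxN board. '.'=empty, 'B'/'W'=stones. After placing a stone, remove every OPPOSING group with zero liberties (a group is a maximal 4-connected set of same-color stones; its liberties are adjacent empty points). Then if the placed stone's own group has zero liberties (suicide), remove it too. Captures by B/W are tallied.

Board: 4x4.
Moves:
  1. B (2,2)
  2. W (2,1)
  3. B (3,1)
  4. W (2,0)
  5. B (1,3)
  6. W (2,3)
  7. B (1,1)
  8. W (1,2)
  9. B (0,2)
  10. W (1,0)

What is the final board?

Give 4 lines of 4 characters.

Move 1: B@(2,2) -> caps B=0 W=0
Move 2: W@(2,1) -> caps B=0 W=0
Move 3: B@(3,1) -> caps B=0 W=0
Move 4: W@(2,0) -> caps B=0 W=0
Move 5: B@(1,3) -> caps B=0 W=0
Move 6: W@(2,3) -> caps B=0 W=0
Move 7: B@(1,1) -> caps B=0 W=0
Move 8: W@(1,2) -> caps B=0 W=0
Move 9: B@(0,2) -> caps B=1 W=0
Move 10: W@(1,0) -> caps B=1 W=0

Answer: ..B.
WB.B
WWBW
.B..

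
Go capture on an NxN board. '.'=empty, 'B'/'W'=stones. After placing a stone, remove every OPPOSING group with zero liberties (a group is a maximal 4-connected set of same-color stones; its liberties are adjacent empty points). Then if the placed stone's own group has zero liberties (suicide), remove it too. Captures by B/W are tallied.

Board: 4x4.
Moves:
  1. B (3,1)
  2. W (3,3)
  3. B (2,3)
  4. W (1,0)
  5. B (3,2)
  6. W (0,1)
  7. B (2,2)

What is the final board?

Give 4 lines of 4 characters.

Answer: .W..
W...
..BB
.BB.

Derivation:
Move 1: B@(3,1) -> caps B=0 W=0
Move 2: W@(3,3) -> caps B=0 W=0
Move 3: B@(2,3) -> caps B=0 W=0
Move 4: W@(1,0) -> caps B=0 W=0
Move 5: B@(3,2) -> caps B=1 W=0
Move 6: W@(0,1) -> caps B=1 W=0
Move 7: B@(2,2) -> caps B=1 W=0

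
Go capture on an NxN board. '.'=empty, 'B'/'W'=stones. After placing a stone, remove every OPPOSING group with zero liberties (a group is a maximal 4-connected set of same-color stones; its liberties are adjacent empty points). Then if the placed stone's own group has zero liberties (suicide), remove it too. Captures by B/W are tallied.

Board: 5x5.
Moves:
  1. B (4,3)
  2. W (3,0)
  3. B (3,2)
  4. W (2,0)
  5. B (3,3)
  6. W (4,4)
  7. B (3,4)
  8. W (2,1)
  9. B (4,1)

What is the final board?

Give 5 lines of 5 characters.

Answer: .....
.....
WW...
W.BBB
.B.B.

Derivation:
Move 1: B@(4,3) -> caps B=0 W=0
Move 2: W@(3,0) -> caps B=0 W=0
Move 3: B@(3,2) -> caps B=0 W=0
Move 4: W@(2,0) -> caps B=0 W=0
Move 5: B@(3,3) -> caps B=0 W=0
Move 6: W@(4,4) -> caps B=0 W=0
Move 7: B@(3,4) -> caps B=1 W=0
Move 8: W@(2,1) -> caps B=1 W=0
Move 9: B@(4,1) -> caps B=1 W=0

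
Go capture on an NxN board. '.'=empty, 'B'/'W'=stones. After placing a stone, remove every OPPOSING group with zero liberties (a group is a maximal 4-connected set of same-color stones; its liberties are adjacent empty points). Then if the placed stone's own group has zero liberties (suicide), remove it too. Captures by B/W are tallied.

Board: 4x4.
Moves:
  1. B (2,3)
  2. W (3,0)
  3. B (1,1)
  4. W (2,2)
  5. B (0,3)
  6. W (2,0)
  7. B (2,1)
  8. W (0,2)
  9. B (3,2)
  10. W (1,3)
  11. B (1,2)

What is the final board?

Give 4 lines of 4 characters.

Move 1: B@(2,3) -> caps B=0 W=0
Move 2: W@(3,0) -> caps B=0 W=0
Move 3: B@(1,1) -> caps B=0 W=0
Move 4: W@(2,2) -> caps B=0 W=0
Move 5: B@(0,3) -> caps B=0 W=0
Move 6: W@(2,0) -> caps B=0 W=0
Move 7: B@(2,1) -> caps B=0 W=0
Move 8: W@(0,2) -> caps B=0 W=0
Move 9: B@(3,2) -> caps B=0 W=0
Move 10: W@(1,3) -> caps B=0 W=1
Move 11: B@(1,2) -> caps B=1 W=1

Answer: ..W.
.BBW
WB.B
W.B.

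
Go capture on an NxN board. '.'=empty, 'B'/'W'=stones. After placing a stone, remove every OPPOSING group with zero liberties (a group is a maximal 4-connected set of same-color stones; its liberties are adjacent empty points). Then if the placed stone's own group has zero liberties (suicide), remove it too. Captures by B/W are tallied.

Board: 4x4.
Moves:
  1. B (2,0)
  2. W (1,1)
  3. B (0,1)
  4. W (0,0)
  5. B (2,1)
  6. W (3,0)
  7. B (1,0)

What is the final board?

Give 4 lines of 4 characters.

Move 1: B@(2,0) -> caps B=0 W=0
Move 2: W@(1,1) -> caps B=0 W=0
Move 3: B@(0,1) -> caps B=0 W=0
Move 4: W@(0,0) -> caps B=0 W=0
Move 5: B@(2,1) -> caps B=0 W=0
Move 6: W@(3,0) -> caps B=0 W=0
Move 7: B@(1,0) -> caps B=1 W=0

Answer: .B..
BW..
BB..
W...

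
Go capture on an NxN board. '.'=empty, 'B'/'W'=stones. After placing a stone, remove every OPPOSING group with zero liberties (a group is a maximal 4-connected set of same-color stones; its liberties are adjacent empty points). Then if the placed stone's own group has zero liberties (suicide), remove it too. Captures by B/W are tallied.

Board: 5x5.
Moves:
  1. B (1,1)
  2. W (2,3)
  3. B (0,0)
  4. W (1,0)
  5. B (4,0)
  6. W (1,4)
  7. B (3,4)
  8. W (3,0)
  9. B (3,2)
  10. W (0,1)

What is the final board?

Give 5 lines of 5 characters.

Move 1: B@(1,1) -> caps B=0 W=0
Move 2: W@(2,3) -> caps B=0 W=0
Move 3: B@(0,0) -> caps B=0 W=0
Move 4: W@(1,0) -> caps B=0 W=0
Move 5: B@(4,0) -> caps B=0 W=0
Move 6: W@(1,4) -> caps B=0 W=0
Move 7: B@(3,4) -> caps B=0 W=0
Move 8: W@(3,0) -> caps B=0 W=0
Move 9: B@(3,2) -> caps B=0 W=0
Move 10: W@(0,1) -> caps B=0 W=1

Answer: .W...
WB..W
...W.
W.B.B
B....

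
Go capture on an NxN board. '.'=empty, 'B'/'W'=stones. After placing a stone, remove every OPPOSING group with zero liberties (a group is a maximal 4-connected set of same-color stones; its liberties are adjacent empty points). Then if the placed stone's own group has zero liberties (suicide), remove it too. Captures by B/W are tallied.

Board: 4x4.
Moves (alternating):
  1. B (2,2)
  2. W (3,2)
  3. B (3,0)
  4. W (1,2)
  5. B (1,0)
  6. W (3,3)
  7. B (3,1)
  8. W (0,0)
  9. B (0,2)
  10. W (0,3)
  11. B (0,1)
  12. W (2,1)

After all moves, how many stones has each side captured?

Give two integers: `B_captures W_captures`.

Answer: 1 0

Derivation:
Move 1: B@(2,2) -> caps B=0 W=0
Move 2: W@(3,2) -> caps B=0 W=0
Move 3: B@(3,0) -> caps B=0 W=0
Move 4: W@(1,2) -> caps B=0 W=0
Move 5: B@(1,0) -> caps B=0 W=0
Move 6: W@(3,3) -> caps B=0 W=0
Move 7: B@(3,1) -> caps B=0 W=0
Move 8: W@(0,0) -> caps B=0 W=0
Move 9: B@(0,2) -> caps B=0 W=0
Move 10: W@(0,3) -> caps B=0 W=0
Move 11: B@(0,1) -> caps B=1 W=0
Move 12: W@(2,1) -> caps B=1 W=0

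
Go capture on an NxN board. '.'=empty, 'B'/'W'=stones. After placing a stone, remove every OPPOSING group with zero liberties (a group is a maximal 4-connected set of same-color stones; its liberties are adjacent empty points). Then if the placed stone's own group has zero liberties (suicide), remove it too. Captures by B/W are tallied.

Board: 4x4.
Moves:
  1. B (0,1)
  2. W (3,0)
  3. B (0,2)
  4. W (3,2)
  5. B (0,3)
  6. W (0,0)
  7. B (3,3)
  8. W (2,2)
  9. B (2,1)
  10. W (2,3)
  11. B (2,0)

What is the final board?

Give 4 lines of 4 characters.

Answer: WBBB
....
BBWW
W.W.

Derivation:
Move 1: B@(0,1) -> caps B=0 W=0
Move 2: W@(3,0) -> caps B=0 W=0
Move 3: B@(0,2) -> caps B=0 W=0
Move 4: W@(3,2) -> caps B=0 W=0
Move 5: B@(0,3) -> caps B=0 W=0
Move 6: W@(0,0) -> caps B=0 W=0
Move 7: B@(3,3) -> caps B=0 W=0
Move 8: W@(2,2) -> caps B=0 W=0
Move 9: B@(2,1) -> caps B=0 W=0
Move 10: W@(2,3) -> caps B=0 W=1
Move 11: B@(2,0) -> caps B=0 W=1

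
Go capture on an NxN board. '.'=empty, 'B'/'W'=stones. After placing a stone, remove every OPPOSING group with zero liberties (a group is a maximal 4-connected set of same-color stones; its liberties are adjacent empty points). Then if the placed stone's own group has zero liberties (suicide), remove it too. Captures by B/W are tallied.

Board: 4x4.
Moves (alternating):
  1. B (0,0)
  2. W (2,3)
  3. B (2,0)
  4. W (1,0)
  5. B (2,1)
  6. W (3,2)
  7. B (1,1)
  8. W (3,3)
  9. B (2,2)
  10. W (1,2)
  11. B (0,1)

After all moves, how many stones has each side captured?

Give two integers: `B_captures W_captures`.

Answer: 1 0

Derivation:
Move 1: B@(0,0) -> caps B=0 W=0
Move 2: W@(2,3) -> caps B=0 W=0
Move 3: B@(2,0) -> caps B=0 W=0
Move 4: W@(1,0) -> caps B=0 W=0
Move 5: B@(2,1) -> caps B=0 W=0
Move 6: W@(3,2) -> caps B=0 W=0
Move 7: B@(1,1) -> caps B=1 W=0
Move 8: W@(3,3) -> caps B=1 W=0
Move 9: B@(2,2) -> caps B=1 W=0
Move 10: W@(1,2) -> caps B=1 W=0
Move 11: B@(0,1) -> caps B=1 W=0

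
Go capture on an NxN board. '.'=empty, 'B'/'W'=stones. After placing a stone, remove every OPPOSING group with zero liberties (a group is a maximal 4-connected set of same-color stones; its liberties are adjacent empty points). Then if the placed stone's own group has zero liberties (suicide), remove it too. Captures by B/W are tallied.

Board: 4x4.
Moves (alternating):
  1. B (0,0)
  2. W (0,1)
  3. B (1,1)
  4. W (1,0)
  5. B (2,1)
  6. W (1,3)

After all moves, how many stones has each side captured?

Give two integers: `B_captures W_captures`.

Answer: 0 1

Derivation:
Move 1: B@(0,0) -> caps B=0 W=0
Move 2: W@(0,1) -> caps B=0 W=0
Move 3: B@(1,1) -> caps B=0 W=0
Move 4: W@(1,0) -> caps B=0 W=1
Move 5: B@(2,1) -> caps B=0 W=1
Move 6: W@(1,3) -> caps B=0 W=1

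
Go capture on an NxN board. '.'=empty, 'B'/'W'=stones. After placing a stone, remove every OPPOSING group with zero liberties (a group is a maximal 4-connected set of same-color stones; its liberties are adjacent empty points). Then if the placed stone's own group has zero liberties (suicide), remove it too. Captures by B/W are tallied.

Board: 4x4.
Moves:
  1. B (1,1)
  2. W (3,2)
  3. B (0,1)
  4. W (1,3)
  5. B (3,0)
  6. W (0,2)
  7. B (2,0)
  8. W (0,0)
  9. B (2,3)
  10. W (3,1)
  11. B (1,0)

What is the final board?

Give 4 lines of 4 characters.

Move 1: B@(1,1) -> caps B=0 W=0
Move 2: W@(3,2) -> caps B=0 W=0
Move 3: B@(0,1) -> caps B=0 W=0
Move 4: W@(1,3) -> caps B=0 W=0
Move 5: B@(3,0) -> caps B=0 W=0
Move 6: W@(0,2) -> caps B=0 W=0
Move 7: B@(2,0) -> caps B=0 W=0
Move 8: W@(0,0) -> caps B=0 W=0
Move 9: B@(2,3) -> caps B=0 W=0
Move 10: W@(3,1) -> caps B=0 W=0
Move 11: B@(1,0) -> caps B=1 W=0

Answer: .BW.
BB.W
B..B
BWW.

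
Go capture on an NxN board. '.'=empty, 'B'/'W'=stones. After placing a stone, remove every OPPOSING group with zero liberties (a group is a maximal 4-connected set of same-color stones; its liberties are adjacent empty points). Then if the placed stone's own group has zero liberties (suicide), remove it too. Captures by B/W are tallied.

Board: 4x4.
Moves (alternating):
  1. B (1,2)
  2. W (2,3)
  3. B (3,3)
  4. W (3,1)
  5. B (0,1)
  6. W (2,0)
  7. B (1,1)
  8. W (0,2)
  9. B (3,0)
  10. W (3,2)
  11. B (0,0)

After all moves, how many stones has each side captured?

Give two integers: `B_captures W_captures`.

Move 1: B@(1,2) -> caps B=0 W=0
Move 2: W@(2,3) -> caps B=0 W=0
Move 3: B@(3,3) -> caps B=0 W=0
Move 4: W@(3,1) -> caps B=0 W=0
Move 5: B@(0,1) -> caps B=0 W=0
Move 6: W@(2,0) -> caps B=0 W=0
Move 7: B@(1,1) -> caps B=0 W=0
Move 8: W@(0,2) -> caps B=0 W=0
Move 9: B@(3,0) -> caps B=0 W=0
Move 10: W@(3,2) -> caps B=0 W=1
Move 11: B@(0,0) -> caps B=0 W=1

Answer: 0 1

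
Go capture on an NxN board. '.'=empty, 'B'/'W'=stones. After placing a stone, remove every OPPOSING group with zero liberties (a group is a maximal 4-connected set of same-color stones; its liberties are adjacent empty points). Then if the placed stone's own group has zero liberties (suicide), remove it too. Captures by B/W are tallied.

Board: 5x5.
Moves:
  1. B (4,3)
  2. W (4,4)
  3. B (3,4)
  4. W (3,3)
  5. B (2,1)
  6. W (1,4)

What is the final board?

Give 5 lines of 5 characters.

Move 1: B@(4,3) -> caps B=0 W=0
Move 2: W@(4,4) -> caps B=0 W=0
Move 3: B@(3,4) -> caps B=1 W=0
Move 4: W@(3,3) -> caps B=1 W=0
Move 5: B@(2,1) -> caps B=1 W=0
Move 6: W@(1,4) -> caps B=1 W=0

Answer: .....
....W
.B...
...WB
...B.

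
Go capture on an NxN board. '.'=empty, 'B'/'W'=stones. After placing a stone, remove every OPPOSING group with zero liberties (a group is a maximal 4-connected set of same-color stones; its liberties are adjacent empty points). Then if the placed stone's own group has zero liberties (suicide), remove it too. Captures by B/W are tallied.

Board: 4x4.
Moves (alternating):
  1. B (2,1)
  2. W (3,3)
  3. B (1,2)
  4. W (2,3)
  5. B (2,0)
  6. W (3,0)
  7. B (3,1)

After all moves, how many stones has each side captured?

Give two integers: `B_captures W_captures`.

Move 1: B@(2,1) -> caps B=0 W=0
Move 2: W@(3,3) -> caps B=0 W=0
Move 3: B@(1,2) -> caps B=0 W=0
Move 4: W@(2,3) -> caps B=0 W=0
Move 5: B@(2,0) -> caps B=0 W=0
Move 6: W@(3,0) -> caps B=0 W=0
Move 7: B@(3,1) -> caps B=1 W=0

Answer: 1 0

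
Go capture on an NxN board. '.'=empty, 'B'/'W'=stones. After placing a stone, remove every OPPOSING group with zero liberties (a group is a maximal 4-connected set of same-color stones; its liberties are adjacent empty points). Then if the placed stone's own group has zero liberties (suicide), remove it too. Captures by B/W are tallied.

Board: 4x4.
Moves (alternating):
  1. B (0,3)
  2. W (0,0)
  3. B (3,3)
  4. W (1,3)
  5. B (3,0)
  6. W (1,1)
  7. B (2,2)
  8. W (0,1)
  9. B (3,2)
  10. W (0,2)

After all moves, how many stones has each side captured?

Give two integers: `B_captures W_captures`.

Move 1: B@(0,3) -> caps B=0 W=0
Move 2: W@(0,0) -> caps B=0 W=0
Move 3: B@(3,3) -> caps B=0 W=0
Move 4: W@(1,3) -> caps B=0 W=0
Move 5: B@(3,0) -> caps B=0 W=0
Move 6: W@(1,1) -> caps B=0 W=0
Move 7: B@(2,2) -> caps B=0 W=0
Move 8: W@(0,1) -> caps B=0 W=0
Move 9: B@(3,2) -> caps B=0 W=0
Move 10: W@(0,2) -> caps B=0 W=1

Answer: 0 1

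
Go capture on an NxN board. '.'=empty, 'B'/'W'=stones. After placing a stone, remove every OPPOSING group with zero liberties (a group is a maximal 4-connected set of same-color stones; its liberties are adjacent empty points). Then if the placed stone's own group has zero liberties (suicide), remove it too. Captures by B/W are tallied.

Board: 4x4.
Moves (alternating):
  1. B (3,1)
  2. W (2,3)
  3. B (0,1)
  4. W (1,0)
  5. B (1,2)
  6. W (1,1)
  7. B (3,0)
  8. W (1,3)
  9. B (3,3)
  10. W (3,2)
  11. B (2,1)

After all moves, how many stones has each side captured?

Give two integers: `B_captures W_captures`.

Move 1: B@(3,1) -> caps B=0 W=0
Move 2: W@(2,3) -> caps B=0 W=0
Move 3: B@(0,1) -> caps B=0 W=0
Move 4: W@(1,0) -> caps B=0 W=0
Move 5: B@(1,2) -> caps B=0 W=0
Move 6: W@(1,1) -> caps B=0 W=0
Move 7: B@(3,0) -> caps B=0 W=0
Move 8: W@(1,3) -> caps B=0 W=0
Move 9: B@(3,3) -> caps B=0 W=0
Move 10: W@(3,2) -> caps B=0 W=1
Move 11: B@(2,1) -> caps B=0 W=1

Answer: 0 1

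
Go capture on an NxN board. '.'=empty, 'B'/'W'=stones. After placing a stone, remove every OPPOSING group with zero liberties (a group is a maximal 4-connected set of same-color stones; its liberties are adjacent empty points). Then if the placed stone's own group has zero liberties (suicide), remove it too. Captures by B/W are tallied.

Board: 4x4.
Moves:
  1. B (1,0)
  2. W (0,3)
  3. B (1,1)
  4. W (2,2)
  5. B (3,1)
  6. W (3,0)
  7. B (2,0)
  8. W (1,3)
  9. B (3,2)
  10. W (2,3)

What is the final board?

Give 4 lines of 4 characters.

Answer: ...W
BB.W
B.WW
.BB.

Derivation:
Move 1: B@(1,0) -> caps B=0 W=0
Move 2: W@(0,3) -> caps B=0 W=0
Move 3: B@(1,1) -> caps B=0 W=0
Move 4: W@(2,2) -> caps B=0 W=0
Move 5: B@(3,1) -> caps B=0 W=0
Move 6: W@(3,0) -> caps B=0 W=0
Move 7: B@(2,0) -> caps B=1 W=0
Move 8: W@(1,3) -> caps B=1 W=0
Move 9: B@(3,2) -> caps B=1 W=0
Move 10: W@(2,3) -> caps B=1 W=0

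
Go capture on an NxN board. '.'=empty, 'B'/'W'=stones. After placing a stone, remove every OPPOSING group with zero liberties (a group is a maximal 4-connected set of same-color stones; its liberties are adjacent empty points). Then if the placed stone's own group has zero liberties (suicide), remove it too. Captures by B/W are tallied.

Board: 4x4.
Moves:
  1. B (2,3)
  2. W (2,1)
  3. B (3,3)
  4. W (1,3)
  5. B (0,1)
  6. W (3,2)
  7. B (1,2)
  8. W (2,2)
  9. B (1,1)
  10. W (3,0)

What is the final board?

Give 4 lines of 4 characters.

Answer: .B..
.BBW
.WW.
W.W.

Derivation:
Move 1: B@(2,3) -> caps B=0 W=0
Move 2: W@(2,1) -> caps B=0 W=0
Move 3: B@(3,3) -> caps B=0 W=0
Move 4: W@(1,3) -> caps B=0 W=0
Move 5: B@(0,1) -> caps B=0 W=0
Move 6: W@(3,2) -> caps B=0 W=0
Move 7: B@(1,2) -> caps B=0 W=0
Move 8: W@(2,2) -> caps B=0 W=2
Move 9: B@(1,1) -> caps B=0 W=2
Move 10: W@(3,0) -> caps B=0 W=2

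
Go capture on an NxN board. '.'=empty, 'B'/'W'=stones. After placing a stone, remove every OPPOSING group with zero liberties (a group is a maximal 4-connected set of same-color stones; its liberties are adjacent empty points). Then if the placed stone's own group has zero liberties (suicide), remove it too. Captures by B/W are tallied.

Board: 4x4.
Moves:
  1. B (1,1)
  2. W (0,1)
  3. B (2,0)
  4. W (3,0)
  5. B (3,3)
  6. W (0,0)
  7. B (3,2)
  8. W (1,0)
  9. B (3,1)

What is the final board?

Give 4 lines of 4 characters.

Answer: WW..
WB..
B...
.BBB

Derivation:
Move 1: B@(1,1) -> caps B=0 W=0
Move 2: W@(0,1) -> caps B=0 W=0
Move 3: B@(2,0) -> caps B=0 W=0
Move 4: W@(3,0) -> caps B=0 W=0
Move 5: B@(3,3) -> caps B=0 W=0
Move 6: W@(0,0) -> caps B=0 W=0
Move 7: B@(3,2) -> caps B=0 W=0
Move 8: W@(1,0) -> caps B=0 W=0
Move 9: B@(3,1) -> caps B=1 W=0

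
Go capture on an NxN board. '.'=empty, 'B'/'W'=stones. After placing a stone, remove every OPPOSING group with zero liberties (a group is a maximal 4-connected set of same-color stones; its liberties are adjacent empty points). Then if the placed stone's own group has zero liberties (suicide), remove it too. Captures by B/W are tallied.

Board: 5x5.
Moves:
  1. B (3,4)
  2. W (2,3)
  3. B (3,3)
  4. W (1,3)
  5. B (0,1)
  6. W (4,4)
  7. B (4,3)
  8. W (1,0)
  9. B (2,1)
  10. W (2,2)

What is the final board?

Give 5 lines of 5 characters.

Answer: .B...
W..W.
.BWW.
...BB
...B.

Derivation:
Move 1: B@(3,4) -> caps B=0 W=0
Move 2: W@(2,3) -> caps B=0 W=0
Move 3: B@(3,3) -> caps B=0 W=0
Move 4: W@(1,3) -> caps B=0 W=0
Move 5: B@(0,1) -> caps B=0 W=0
Move 6: W@(4,4) -> caps B=0 W=0
Move 7: B@(4,3) -> caps B=1 W=0
Move 8: W@(1,0) -> caps B=1 W=0
Move 9: B@(2,1) -> caps B=1 W=0
Move 10: W@(2,2) -> caps B=1 W=0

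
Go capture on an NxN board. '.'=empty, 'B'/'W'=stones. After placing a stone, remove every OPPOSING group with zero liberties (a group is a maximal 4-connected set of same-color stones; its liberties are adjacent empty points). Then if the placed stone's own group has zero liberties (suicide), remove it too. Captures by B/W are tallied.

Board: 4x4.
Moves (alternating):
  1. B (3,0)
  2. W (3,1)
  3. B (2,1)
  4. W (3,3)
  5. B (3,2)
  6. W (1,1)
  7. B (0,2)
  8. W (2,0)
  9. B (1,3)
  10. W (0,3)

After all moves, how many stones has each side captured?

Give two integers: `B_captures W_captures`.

Answer: 1 0

Derivation:
Move 1: B@(3,0) -> caps B=0 W=0
Move 2: W@(3,1) -> caps B=0 W=0
Move 3: B@(2,1) -> caps B=0 W=0
Move 4: W@(3,3) -> caps B=0 W=0
Move 5: B@(3,2) -> caps B=1 W=0
Move 6: W@(1,1) -> caps B=1 W=0
Move 7: B@(0,2) -> caps B=1 W=0
Move 8: W@(2,0) -> caps B=1 W=0
Move 9: B@(1,3) -> caps B=1 W=0
Move 10: W@(0,3) -> caps B=1 W=0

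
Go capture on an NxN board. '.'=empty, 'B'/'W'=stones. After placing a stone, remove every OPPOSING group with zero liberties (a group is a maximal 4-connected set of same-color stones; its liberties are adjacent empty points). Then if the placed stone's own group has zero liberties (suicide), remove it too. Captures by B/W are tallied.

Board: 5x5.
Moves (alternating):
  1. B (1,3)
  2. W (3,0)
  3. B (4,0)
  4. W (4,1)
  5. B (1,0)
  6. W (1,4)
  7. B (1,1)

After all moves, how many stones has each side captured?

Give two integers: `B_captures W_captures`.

Answer: 0 1

Derivation:
Move 1: B@(1,3) -> caps B=0 W=0
Move 2: W@(3,0) -> caps B=0 W=0
Move 3: B@(4,0) -> caps B=0 W=0
Move 4: W@(4,1) -> caps B=0 W=1
Move 5: B@(1,0) -> caps B=0 W=1
Move 6: W@(1,4) -> caps B=0 W=1
Move 7: B@(1,1) -> caps B=0 W=1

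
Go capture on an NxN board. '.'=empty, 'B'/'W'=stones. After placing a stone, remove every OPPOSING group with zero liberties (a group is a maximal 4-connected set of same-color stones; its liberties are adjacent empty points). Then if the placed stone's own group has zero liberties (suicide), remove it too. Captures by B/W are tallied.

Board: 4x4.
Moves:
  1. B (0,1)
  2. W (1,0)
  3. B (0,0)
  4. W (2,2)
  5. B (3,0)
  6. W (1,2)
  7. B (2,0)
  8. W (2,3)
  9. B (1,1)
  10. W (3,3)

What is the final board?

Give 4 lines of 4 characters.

Move 1: B@(0,1) -> caps B=0 W=0
Move 2: W@(1,0) -> caps B=0 W=0
Move 3: B@(0,0) -> caps B=0 W=0
Move 4: W@(2,2) -> caps B=0 W=0
Move 5: B@(3,0) -> caps B=0 W=0
Move 6: W@(1,2) -> caps B=0 W=0
Move 7: B@(2,0) -> caps B=0 W=0
Move 8: W@(2,3) -> caps B=0 W=0
Move 9: B@(1,1) -> caps B=1 W=0
Move 10: W@(3,3) -> caps B=1 W=0

Answer: BB..
.BW.
B.WW
B..W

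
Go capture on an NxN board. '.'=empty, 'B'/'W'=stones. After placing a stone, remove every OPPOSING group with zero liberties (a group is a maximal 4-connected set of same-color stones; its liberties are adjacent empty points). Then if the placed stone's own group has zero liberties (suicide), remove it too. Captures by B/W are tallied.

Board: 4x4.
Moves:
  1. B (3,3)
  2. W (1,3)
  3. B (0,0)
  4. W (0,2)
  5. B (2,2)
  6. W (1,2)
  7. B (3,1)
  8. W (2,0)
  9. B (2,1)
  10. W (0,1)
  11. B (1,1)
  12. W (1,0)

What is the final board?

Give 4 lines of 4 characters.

Answer: .WW.
WBWW
WBB.
.B.B

Derivation:
Move 1: B@(3,3) -> caps B=0 W=0
Move 2: W@(1,3) -> caps B=0 W=0
Move 3: B@(0,0) -> caps B=0 W=0
Move 4: W@(0,2) -> caps B=0 W=0
Move 5: B@(2,2) -> caps B=0 W=0
Move 6: W@(1,2) -> caps B=0 W=0
Move 7: B@(3,1) -> caps B=0 W=0
Move 8: W@(2,0) -> caps B=0 W=0
Move 9: B@(2,1) -> caps B=0 W=0
Move 10: W@(0,1) -> caps B=0 W=0
Move 11: B@(1,1) -> caps B=0 W=0
Move 12: W@(1,0) -> caps B=0 W=1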